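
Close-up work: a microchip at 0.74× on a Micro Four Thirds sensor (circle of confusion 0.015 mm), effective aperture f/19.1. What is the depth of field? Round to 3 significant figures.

1.05 mm

At magnification m, DoF ≈ 2·N_eff·c/m² = 2 × 19.1 × 0.015 / 0.74² = 0.573 / 0.5476 ≈ 1.05 mm.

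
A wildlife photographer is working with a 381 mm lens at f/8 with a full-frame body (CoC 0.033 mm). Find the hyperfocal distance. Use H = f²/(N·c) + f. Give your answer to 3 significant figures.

Hyperfocal distance H = f²/(N·c) + f = 381²/(8 × 0.033) + 381 = 145161/0.264 + 381 ≈ 550233.3 mm ≈ 550 m.

550 m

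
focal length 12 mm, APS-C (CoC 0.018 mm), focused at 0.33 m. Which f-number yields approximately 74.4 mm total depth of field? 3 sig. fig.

Write h = H − f = f²/(N·c). The thin-lens limits are Dn = s·h/(h + (s−f)) and Df = s·h/(h − (s−f)), so DoF = Df − Dn = 2·s·(s−f)·h / (h² − (s−f)²).
That is a quadratic in h: DoF·h² − 2·s·(s−f)·h − DoF·(s−f)² = 0 ⇒ h = (s−f)·(s + √(s² + DoF²)) / DoF = 318 × (330 + √(330² + 74.4²)) / 74.4 = 318 × (330 + 338.283) / 74.4 ≈ 2856.4 mm.
Then N = f²/(c·h) = 12² / (0.018 × 2856.4) = 144 / 51.415 ≈ 2.80.

f/2.80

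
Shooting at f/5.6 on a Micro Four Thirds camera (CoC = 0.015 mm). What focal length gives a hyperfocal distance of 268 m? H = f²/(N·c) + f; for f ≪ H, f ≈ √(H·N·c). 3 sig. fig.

From H = f²/(N·c) + f, with f ≪ H: f ≈ √(H·N·c) = √(268000 × 5.6 × 0.015) = √22512 ≈ 150.0 mm.
The +f correction barely moves this — solving exactly, f² + N·c·f − N·c·H = 0 ⇒ f = (−N·c + √((N·c)² + 4·N·c·H))/2 = (−0.084 + √90048)/2 ≈ 150.00 mm, so f ≈ 150 mm.

150 mm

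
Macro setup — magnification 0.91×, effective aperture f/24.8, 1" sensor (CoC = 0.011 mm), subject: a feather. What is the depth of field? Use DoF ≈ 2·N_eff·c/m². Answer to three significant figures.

0.659 mm

At magnification m, DoF ≈ 2·N_eff·c/m² = 2 × 24.8 × 0.011 / 0.91² = 0.5456 / 0.8281 ≈ 0.659 mm.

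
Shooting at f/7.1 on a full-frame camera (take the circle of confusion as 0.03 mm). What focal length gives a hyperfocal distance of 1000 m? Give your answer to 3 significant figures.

461 mm

From H = f²/(N·c) + f, with f ≪ H: f ≈ √(H·N·c) = √(1000000 × 7.1 × 0.03) = √213000 ≈ 461.5 mm.
Exact: f² + N·c·f − N·c·H = 0 ⇒ f = (−N·c + √((N·c)² + 4·N·c·H))/2 = (−0.213 + √852000)/2 ≈ 461.41 mm ≈ 461 mm.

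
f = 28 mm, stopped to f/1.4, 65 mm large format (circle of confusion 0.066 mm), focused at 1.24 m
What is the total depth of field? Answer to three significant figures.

Hyperfocal distance H = f²/(N·c) + f = 28²/(1.4 × 0.066) + 28 = 784/0.0924 + 28 ≈ 8512.8 mm ≈ 8.513 m.
Near limit Dn = s·(H − f)/(H + s − 2f) = 1240 × (8512.8 − 28) / (8512.8 + 1240 − 2 × 28) = 1240 × 8484.8 / 9696.8 ≈ 1085.01 mm.
Far limit Df = s·(H − f)/(H − s) = 1240 × (8512.8 − 28) / (8512.8 − 1240) = 1240 × 8484.8 / 7272.8 ≈ 1446.64 mm.
Depth of field = Df − Dn = 1446.64 − 1085.01 ≈ 361.63 mm.

362 mm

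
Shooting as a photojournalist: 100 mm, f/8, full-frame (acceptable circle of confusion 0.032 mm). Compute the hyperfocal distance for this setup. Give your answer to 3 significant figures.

Hyperfocal distance H = f²/(N·c) + f = 100²/(8 × 0.032) + 100 = 10000/0.256 + 100 ≈ 39162.5 mm ≈ 39.2 m.

39.2 m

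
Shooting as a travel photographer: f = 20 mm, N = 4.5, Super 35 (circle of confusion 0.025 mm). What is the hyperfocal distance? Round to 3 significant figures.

Hyperfocal distance H = f²/(N·c) + f = 20²/(4.5 × 0.025) + 20 = 400/0.1125 + 20 ≈ 3575.6 mm ≈ 3.58 m.

3.58 m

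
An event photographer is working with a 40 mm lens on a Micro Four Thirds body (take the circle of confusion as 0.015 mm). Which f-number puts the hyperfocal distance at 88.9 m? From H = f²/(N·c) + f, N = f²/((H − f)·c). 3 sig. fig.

Rearrange H = f²/(N·c) + f for N: N = f² / ((H − f)·c).
N = 40² / ((88900 − 40) × 0.015) = 1600 / 1333 ≈ 1.20.

f/1.20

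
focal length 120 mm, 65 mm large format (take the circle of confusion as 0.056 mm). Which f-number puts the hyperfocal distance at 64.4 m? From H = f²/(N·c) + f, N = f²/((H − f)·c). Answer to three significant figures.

Rearrange H = f²/(N·c) + f for N: N = f² / ((H − f)·c).
N = 120² / ((64400 − 120) × 0.056) = 14400 / 3600 ≈ 4.

f/4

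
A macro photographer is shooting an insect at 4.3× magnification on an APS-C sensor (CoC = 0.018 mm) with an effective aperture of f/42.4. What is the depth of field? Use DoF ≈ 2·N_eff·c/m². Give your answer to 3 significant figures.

At magnification m, DoF ≈ 2·N_eff·c/m² = 2 × 42.4 × 0.018 / 4.3² = 1.526 / 18.49 ≈ 0.0826 mm.

0.0826 mm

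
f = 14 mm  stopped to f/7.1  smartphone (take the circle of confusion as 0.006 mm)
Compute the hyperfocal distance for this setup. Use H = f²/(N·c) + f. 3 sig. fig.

4.61 m

Hyperfocal distance H = f²/(N·c) + f = 14²/(7.1 × 0.006) + 14 = 196/0.0426 + 14 ≈ 4614.9 mm ≈ 4.61 m.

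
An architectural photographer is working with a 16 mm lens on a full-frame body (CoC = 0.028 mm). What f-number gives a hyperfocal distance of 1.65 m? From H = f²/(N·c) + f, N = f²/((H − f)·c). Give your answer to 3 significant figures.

Rearrange H = f²/(N·c) + f for N: N = f² / ((H − f)·c).
N = 16² / ((1650 − 16) × 0.028) = 256 / 45.75 ≈ 5.60.

f/5.60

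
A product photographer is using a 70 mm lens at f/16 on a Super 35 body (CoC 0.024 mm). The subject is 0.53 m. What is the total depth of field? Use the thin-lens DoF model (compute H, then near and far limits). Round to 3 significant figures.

Hyperfocal distance H = f²/(N·c) + f = 70²/(16 × 0.024) + 70 = 4900/0.384 + 70 ≈ 12830.4 mm ≈ 12.83 m.
Near limit Dn = s·(H − f)/(H + s − 2f) = 530 × (12830.4 − 70) / (12830.4 + 530 − 2 × 70) = 530 × 12760.4 / 13220.4 ≈ 511.559 mm.
Far limit Df = s·(H − f)/(H − s) = 530 × (12830.4 − 70) / (12830.4 − 530) = 530 × 12760.4 / 12300.4 ≈ 549.820 mm.
Depth of field = Df − Dn = 549.820 − 511.559 ≈ 38.261 mm.

38.3 mm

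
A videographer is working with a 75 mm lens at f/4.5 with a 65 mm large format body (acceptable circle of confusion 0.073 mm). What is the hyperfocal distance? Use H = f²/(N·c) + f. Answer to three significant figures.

17.2 m

Hyperfocal distance H = f²/(N·c) + f = 75²/(4.5 × 0.073) + 75 = 5625/0.3285 + 75 ≈ 17198.3 mm ≈ 17.2 m.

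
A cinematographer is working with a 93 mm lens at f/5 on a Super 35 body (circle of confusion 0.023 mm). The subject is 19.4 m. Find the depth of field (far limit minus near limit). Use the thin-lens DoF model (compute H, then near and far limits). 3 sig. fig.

10.7 m

Hyperfocal distance H = f²/(N·c) + f = 93²/(5 × 0.023) + 93 = 8649/0.115 + 93 ≈ 75301.7 mm ≈ 75.30 m.
Near limit Dn = s·(H − f)/(H + s − 2f) = 19400 × (75301.7 − 93) / (75301.7 + 19400 − 2 × 93) = 19400 × 75208.7 / 94515.7 ≈ 15437 mm.
Far limit Df = s·(H − f)/(H − s) = 19400 × (75301.7 − 93) / (75301.7 − 19400) = 19400 × 75208.7 / 55901.7 ≈ 26100 mm.
Depth of field = Df − Dn = 26100 − 15437 ≈ 10663 mm ≈ 10.7 m.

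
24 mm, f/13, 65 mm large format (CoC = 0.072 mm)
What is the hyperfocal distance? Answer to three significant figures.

0.639 m

Hyperfocal distance H = f²/(N·c) + f = 24²/(13 × 0.072) + 24 = 576/0.936 + 24 ≈ 639.4 mm ≈ 0.639 m.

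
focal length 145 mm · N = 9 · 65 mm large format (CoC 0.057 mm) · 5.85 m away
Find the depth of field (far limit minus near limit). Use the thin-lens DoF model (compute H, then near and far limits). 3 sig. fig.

1.66 m

Hyperfocal distance H = f²/(N·c) + f = 145²/(9 × 0.057) + 145 = 21025/0.513 + 145 ≈ 41129.4 mm ≈ 41.13 m.
Near limit Dn = s·(H − f)/(H + s − 2f) = 5850 × (41129.4 − 145) / (41129.4 + 5850 − 2 × 145) = 5850 × 40984.4 / 46689.4 ≈ 5135.2 mm.
Far limit Df = s·(H − f)/(H − s) = 5850 × (41129.4 − 145) / (41129.4 − 5850) = 5850 × 40984.4 / 35279.4 ≈ 6796.0 mm.
Depth of field = Df − Dn = 6796.0 − 5135.2 ≈ 1660.8 mm ≈ 1.66 m.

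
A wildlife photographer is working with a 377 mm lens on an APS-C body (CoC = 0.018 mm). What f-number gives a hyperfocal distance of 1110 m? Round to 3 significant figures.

Rearrange H = f²/(N·c) + f for N: N = f² / ((H − f)·c).
N = 377² / ((1110000 − 377) × 0.018) = 142129 / 19973 ≈ 7.12.

f/7.12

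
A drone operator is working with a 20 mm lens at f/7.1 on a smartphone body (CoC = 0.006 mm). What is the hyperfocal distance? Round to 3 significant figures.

Hyperfocal distance H = f²/(N·c) + f = 20²/(7.1 × 0.006) + 20 = 400/0.0426 + 20 ≈ 9409.7 mm ≈ 9.41 m.

9.41 m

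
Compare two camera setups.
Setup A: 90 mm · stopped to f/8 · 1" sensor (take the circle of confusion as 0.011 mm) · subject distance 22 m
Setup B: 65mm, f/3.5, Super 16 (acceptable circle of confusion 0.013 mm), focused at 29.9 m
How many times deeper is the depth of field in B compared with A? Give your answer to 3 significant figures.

1.93

Setup A: H = 90²/(8×0.011) + 90 ≈ 92135.5 mm; DoF = Df − Dn = 28873 − 17770 ≈ 11103 mm.
Setup B: H = 65²/(3.5×0.013) + 65 ≈ 92922.1 mm; DoF = Df − Dn = 44055 − 22629 ≈ 21426 mm.
Ratio = 21426 / 11103 ≈ 1.93.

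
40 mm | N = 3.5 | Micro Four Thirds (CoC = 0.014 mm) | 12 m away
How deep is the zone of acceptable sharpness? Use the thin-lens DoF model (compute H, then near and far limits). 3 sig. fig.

10.2 m

Hyperfocal distance H = f²/(N·c) + f = 40²/(3.5 × 0.014) + 40 = 1600/0.049 + 40 ≈ 32693.1 mm ≈ 32.69 m.
Near limit Dn = s·(H − f)/(H + s − 2f) = 12000 × (32693.1 − 40) / (32693.1 + 12000 − 2 × 40) = 12000 × 32653.1 / 44613.1 ≈ 8783 mm.
Far limit Df = s·(H − f)/(H − s) = 12000 × (32693.1 − 40) / (32693.1 − 12000) = 12000 × 32653.1 / 20693.1 ≈ 18936 mm.
Depth of field = Df − Dn = 18936 − 8783 ≈ 10153 mm ≈ 10.2 m.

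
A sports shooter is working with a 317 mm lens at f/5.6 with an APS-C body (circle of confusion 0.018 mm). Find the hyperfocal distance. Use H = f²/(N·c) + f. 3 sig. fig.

997 m

Hyperfocal distance H = f²/(N·c) + f = 317²/(5.6 × 0.018) + 317 = 100489/0.1008 + 317 ≈ 997231.7 mm ≈ 997 m.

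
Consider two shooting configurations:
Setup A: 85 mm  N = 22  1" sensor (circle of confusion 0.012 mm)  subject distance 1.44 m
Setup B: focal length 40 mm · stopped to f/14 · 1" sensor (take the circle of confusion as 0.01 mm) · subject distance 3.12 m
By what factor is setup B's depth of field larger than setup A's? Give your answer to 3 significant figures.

Setup A: H = 85²/(22×0.012) + 85 ≈ 27452.4 mm; DoF = Df − Dn = 1515.01 − 1372.07 ≈ 142.94 mm.
Setup B: H = 40²/(14×0.01) + 40 ≈ 11468.6 mm; DoF = Df − Dn = 4271.0 − 2457.7 ≈ 1813.3 mm.
Ratio = 1813.3 / 142.94 ≈ 12.7.

12.7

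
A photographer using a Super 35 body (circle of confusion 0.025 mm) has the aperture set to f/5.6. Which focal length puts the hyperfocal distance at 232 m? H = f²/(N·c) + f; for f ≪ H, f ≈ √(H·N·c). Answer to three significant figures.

From H = f²/(N·c) + f, with f ≪ H: f ≈ √(H·N·c) = √(232000 × 5.6 × 0.025) = √32480 ≈ 180.2 mm.
The +f correction barely moves this — solving exactly, f² + N·c·f − N·c·H = 0 ⇒ f = (−N·c + √((N·c)² + 4·N·c·H))/2 = (−0.14 + √129920)/2 ≈ 180.15 mm, so f ≈ 180 mm.

180 mm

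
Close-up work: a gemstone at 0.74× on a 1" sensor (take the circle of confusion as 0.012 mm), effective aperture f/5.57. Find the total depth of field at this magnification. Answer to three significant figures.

0.244 mm

At magnification m, DoF ≈ 2·N_eff·c/m² = 2 × 5.57 × 0.012 / 0.74² = 0.1337 / 0.5476 ≈ 0.244 mm.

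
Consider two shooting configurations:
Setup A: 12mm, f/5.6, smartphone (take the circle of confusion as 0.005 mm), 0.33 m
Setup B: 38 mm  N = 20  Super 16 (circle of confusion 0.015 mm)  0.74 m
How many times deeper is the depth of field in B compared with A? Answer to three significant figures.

Setup A: H = 12²/(5.6×0.005) + 12 ≈ 5154.9 mm; DoF = Df − Dn = 351.750 − 310.783 ≈ 40.967 mm.
Setup B: H = 38²/(20×0.015) + 38 ≈ 4851.3 mm; DoF = Df − Dn = 866.35 − 645.81 ≈ 220.54 mm.
Ratio = 220.54 / 40.967 ≈ 5.38.

5.38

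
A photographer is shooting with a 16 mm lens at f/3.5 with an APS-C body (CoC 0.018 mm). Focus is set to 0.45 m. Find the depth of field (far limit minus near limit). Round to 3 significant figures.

97.2 mm

Hyperfocal distance H = f²/(N·c) + f = 16²/(3.5 × 0.018) + 16 = 256/0.063 + 16 ≈ 4079.5 mm ≈ 4.079 m.
Near limit Dn = s·(H − f)/(H + s − 2f) = 450 × (4079.5 − 16) / (4079.5 + 450 − 2 × 16) = 450 × 4063.5 / 4497.5 ≈ 406.576 mm.
Far limit Df = s·(H − f)/(H − s) = 450 × (4079.5 − 16) / (4079.5 − 450) = 450 × 4063.5 / 3629.5 ≈ 503.809 mm.
Depth of field = Df − Dn = 503.809 − 406.576 ≈ 97.233 mm.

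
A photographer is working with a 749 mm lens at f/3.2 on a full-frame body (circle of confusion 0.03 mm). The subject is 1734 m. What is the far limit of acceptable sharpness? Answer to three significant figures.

Hyperfocal distance H = f²/(N·c) + f = 749²/(3.2 × 0.03) + 749 = 561001/0.096 + 749 ≈ 5844509.4 mm ≈ 5845 m.
Far limit Df = s·(H − f)/(H − s) = 1734000 × (5844509.4 − 749) / (5844509.4 − 1734000) = 1734000 × 5843760.4 / 4110509.4 ≈ 2465164 mm ≈ 2470 m.

2470 m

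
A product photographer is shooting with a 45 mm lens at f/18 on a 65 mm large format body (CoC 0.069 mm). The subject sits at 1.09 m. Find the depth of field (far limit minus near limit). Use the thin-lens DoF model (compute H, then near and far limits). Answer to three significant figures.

2.37 m

Hyperfocal distance H = f²/(N·c) + f = 45²/(18 × 0.069) + 45 = 2025/1.242 + 45 ≈ 1675.4 mm ≈ 1.675 m.
Near limit Dn = s·(H − f)/(H + s − 2f) = 1090 × (1675.4 − 45) / (1675.4 + 1090 − 2 × 45) = 1090 × 1630.4 / 2675.4 ≈ 664.3 mm.
Far limit Df = s·(H − f)/(H − s) = 1090 × (1675.4 − 45) / (1675.4 − 1090) = 1090 × 1630.4 / 585.4 ≈ 3035.6 mm.
Depth of field = Df − Dn = 3035.6 − 664.3 ≈ 2371.3 mm ≈ 2.37 m.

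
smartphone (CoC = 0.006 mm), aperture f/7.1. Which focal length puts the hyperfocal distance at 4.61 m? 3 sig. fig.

From H = f²/(N·c) + f, with f ≪ H: f ≈ √(H·N·c) = √(4610 × 7.1 × 0.006) = √196.39 ≈ 14.01 mm.
The +f correction barely moves this — solving exactly, f² + N·c·f − N·c·H = 0 ⇒ f = (−N·c + √((N·c)² + 4·N·c·H))/2 = (−0.0426 + √785.55)/2 ≈ 13.992 mm, so f ≈ 14.0 mm.

14.0 mm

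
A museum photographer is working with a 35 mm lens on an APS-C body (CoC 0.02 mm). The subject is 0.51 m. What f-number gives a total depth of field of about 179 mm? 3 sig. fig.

f/22

Write h = H − f = f²/(N·c). The thin-lens limits are Dn = s·h/(h + (s−f)) and Df = s·h/(h − (s−f)), so DoF = Df − Dn = 2·s·(s−f)·h / (h² − (s−f)²).
That is a quadratic in h: DoF·h² − 2·s·(s−f)·h − DoF·(s−f)² = 0 ⇒ h = (s−f)·(s + √(s² + DoF²)) / DoF = 475 × (510 + √(510² + 179²)) / 179 = 475 × (510 + 540.501) / 179 ≈ 2787.6 mm.
Then N = f²/(c·h) = 35² / (0.02 × 2787.6) = 1225 / 55.753 ≈ 22.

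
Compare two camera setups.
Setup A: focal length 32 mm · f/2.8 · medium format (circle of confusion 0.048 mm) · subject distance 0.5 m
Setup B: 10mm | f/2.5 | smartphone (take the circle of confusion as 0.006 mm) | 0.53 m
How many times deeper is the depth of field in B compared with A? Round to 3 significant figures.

1.35

Setup A: H = 32²/(2.8×0.048) + 32 ≈ 7651.0 mm; DoF = Df − Dn = 532.722 − 471.065 ≈ 61.657 mm.
Setup B: H = 10²/(2.5×0.006) + 10 ≈ 6676.7 mm; DoF = Df − Dn = 574.837 − 491.651 ≈ 83.186 mm.
Ratio = 83.186 / 61.657 ≈ 1.35.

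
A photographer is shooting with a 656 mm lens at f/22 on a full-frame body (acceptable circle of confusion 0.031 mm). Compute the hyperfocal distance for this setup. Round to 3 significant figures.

632 m

Hyperfocal distance H = f²/(N·c) + f = 656²/(22 × 0.031) + 656 = 430336/0.682 + 656 ≈ 631647.2 mm ≈ 632 m.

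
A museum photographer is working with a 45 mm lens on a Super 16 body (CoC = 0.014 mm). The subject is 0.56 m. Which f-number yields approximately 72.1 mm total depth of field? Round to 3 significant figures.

f/18

Write h = H − f = f²/(N·c). The thin-lens limits are Dn = s·h/(h + (s−f)) and Df = s·h/(h − (s−f)), so DoF = Df − Dn = 2·s·(s−f)·h / (h² − (s−f)²).
That is a quadratic in h: DoF·h² − 2·s·(s−f)·h − DoF·(s−f)² = 0 ⇒ h = (s−f)·(s + √(s² + DoF²)) / DoF = 515 × (560 + √(560² + 72.1²)) / 72.1 = 515 × (560 + 564.622) / 72.1 ≈ 8033.0 mm.
Then N = f²/(c·h) = 45² / (0.014 × 8033.0) = 2025 / 112.46 ≈ 18.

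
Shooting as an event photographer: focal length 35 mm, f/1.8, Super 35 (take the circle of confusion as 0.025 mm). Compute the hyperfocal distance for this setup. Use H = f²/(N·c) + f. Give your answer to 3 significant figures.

Hyperfocal distance H = f²/(N·c) + f = 35²/(1.8 × 0.025) + 35 = 1225/0.045 + 35 ≈ 27257.2 mm ≈ 27.3 m.

27.3 m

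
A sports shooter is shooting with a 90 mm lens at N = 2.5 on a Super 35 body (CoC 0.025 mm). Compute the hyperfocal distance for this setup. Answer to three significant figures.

130 m

Hyperfocal distance H = f²/(N·c) + f = 90²/(2.5 × 0.025) + 90 = 8100/0.0625 + 90 ≈ 129690.0 mm ≈ 130 m.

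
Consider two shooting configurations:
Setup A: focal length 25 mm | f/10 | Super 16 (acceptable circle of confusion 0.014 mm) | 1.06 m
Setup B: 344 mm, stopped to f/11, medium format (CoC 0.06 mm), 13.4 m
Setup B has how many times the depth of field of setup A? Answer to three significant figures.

Setup A: H = 25²/(10×0.014) + 25 ≈ 4489.3 mm; DoF = Df − Dn = 1379.92 − 860.50 ≈ 519.42 mm.
Setup B: H = 344²/(11×0.06) + 344 ≈ 179641.0 mm; DoF = Df − Dn = 14452.4 − 12490.5 ≈ 1961.9 mm.
Ratio = 1961.9 / 519.42 ≈ 3.78.

3.78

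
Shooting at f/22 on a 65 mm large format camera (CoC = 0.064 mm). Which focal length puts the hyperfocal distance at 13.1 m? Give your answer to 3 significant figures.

135 mm

From H = f²/(N·c) + f, with f ≪ H: f ≈ √(H·N·c) = √(13100 × 22 × 0.064) = √18445 ≈ 135.8 mm.
Exact: f² + N·c·f − N·c·H = 0 ⇒ f = (−N·c + √((N·c)² + 4·N·c·H))/2 = (−1.408 + √73781)/2 ≈ 135.11 mm ≈ 135 mm.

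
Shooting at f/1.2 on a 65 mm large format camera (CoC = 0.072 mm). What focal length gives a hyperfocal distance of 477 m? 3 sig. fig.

From H = f²/(N·c) + f, with f ≪ H: f ≈ √(H·N·c) = √(477000 × 1.2 × 0.072) = √41213 ≈ 203.0 mm.
The +f correction barely moves this — solving exactly, f² + N·c·f − N·c·H = 0 ⇒ f = (−N·c + √((N·c)² + 4·N·c·H))/2 = (−0.0864 + √164851)/2 ≈ 202.97 mm, so f ≈ 203 mm.

203 mm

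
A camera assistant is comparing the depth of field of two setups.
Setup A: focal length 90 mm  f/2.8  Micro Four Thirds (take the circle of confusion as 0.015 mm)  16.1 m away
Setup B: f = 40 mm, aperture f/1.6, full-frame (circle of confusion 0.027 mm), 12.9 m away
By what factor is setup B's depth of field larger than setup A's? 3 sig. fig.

Setup A: H = 90²/(2.8×0.015) + 90 ≈ 192947.1 mm; DoF = Df − Dn = 17557.5 − 14865.9 ≈ 2691.6 mm.
Setup B: H = 40²/(1.6×0.027) + 40 ≈ 37077.0 mm; DoF = Df − Dn = 19762 − 9575 ≈ 10187 mm.
Ratio = 10187 / 2691.6 ≈ 3.78.

3.78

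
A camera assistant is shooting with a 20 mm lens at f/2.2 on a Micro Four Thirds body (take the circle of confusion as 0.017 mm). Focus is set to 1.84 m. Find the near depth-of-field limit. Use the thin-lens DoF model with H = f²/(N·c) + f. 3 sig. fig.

1.57 m

Hyperfocal distance H = f²/(N·c) + f = 20²/(2.2 × 0.017) + 20 = 400/0.0374 + 20 ≈ 10715.2 mm ≈ 10.72 m.
Near limit Dn = s·(H − f)/(H + s − 2f) = 1840 × (10715.2 − 20) / (10715.2 + 1840 − 2 × 20) = 1840 × 10695.2 / 12515.2 ≈ 1572.4 mm ≈ 1.57 m.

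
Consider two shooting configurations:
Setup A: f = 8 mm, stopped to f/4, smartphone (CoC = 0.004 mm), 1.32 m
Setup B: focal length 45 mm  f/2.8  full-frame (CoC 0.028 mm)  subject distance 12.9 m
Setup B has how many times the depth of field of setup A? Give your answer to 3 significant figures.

Setup A: H = 8²/(4×0.004) + 8 ≈ 4008.0 mm; DoF = Df − Dn = 1964.29 − 993.98 ≈ 970.31 mm.
Setup B: H = 45²/(2.8×0.028) + 45 ≈ 25874.1 mm; DoF = Df − Dn = 25682 − 8613 ≈ 17069 mm.
Ratio = 17069 / 970.31 ≈ 17.6.

17.6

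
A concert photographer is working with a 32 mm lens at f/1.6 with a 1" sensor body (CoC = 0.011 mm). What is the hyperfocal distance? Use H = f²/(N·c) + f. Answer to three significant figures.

58.2 m

Hyperfocal distance H = f²/(N·c) + f = 32²/(1.6 × 0.011) + 32 = 1024/0.0176 + 32 ≈ 58213.8 mm ≈ 58.2 m.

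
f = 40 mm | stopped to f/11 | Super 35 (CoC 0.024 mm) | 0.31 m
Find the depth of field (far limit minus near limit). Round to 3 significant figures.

27.7 mm

Hyperfocal distance H = f²/(N·c) + f = 40²/(11 × 0.024) + 40 = 1600/0.264 + 40 ≈ 6100.6 mm ≈ 6.101 m.
Near limit Dn = s·(H − f)/(H + s − 2f) = 310 × (6100.6 − 40) / (6100.6 + 310 − 2 × 40) = 310 × 6060.6 / 6330.6 ≈ 296.779 mm.
Far limit Df = s·(H − f)/(H − s) = 310 × (6100.6 − 40) / (6100.6 − 310) = 310 × 6060.6 / 5790.6 ≈ 324.454 mm.
Depth of field = Df − Dn = 324.454 − 296.779 ≈ 27.675 mm.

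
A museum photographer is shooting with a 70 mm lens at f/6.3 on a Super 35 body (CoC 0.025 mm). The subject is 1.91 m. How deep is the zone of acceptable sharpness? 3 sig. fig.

Hyperfocal distance H = f²/(N·c) + f = 70²/(6.3 × 0.025) + 70 = 4900/0.1575 + 70 ≈ 31181.1 mm ≈ 31.18 m.
Near limit Dn = s·(H − f)/(H + s − 2f) = 1910 × (31181.1 − 70) / (31181.1 + 1910 − 2 × 70) = 1910 × 31111.1 / 32951.1 ≈ 1803.35 mm.
Far limit Df = s·(H − f)/(H − s) = 1910 × (31181.1 − 70) / (31181.1 − 1910) = 1910 × 31111.1 / 29271.1 ≈ 2030.06 mm.
Depth of field = Df − Dn = 2030.06 − 1803.35 ≈ 226.71 mm.

227 mm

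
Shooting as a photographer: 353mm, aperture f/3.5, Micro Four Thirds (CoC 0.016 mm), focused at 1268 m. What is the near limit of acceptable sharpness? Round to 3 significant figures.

808 m

Hyperfocal distance H = f²/(N·c) + f = 353²/(3.5 × 0.016) + 353 = 124609/0.056 + 353 ≈ 2225513.7 mm ≈ 2226 m.
Near limit Dn = s·(H − f)/(H + s − 2f) = 1268000 × (2225513.7 − 353) / (2225513.7 + 1268000 − 2 × 353) = 1268000 × 2225160.7 / 3492807.7 ≈ 807804 mm ≈ 808 m.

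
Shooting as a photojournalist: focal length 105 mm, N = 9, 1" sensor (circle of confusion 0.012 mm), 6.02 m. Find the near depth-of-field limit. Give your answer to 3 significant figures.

Hyperfocal distance H = f²/(N·c) + f = 105²/(9 × 0.012) + 105 = 11025/0.108 + 105 ≈ 102188.3 mm ≈ 102.2 m.
Near limit Dn = s·(H − f)/(H + s − 2f) = 6020 × (102188.3 − 105) / (102188.3 + 6020 − 2 × 105) = 6020 × 102083.3 / 107998.3 ≈ 5690.3 mm ≈ 5.69 m.

5.69 m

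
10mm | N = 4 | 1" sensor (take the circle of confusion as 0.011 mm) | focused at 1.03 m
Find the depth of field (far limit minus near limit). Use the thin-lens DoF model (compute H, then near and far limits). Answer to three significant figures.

1.16 m

Hyperfocal distance H = f²/(N·c) + f = 10²/(4 × 0.011) + 10 = 100/0.044 + 10 ≈ 2282.7 mm ≈ 2.283 m.
Near limit Dn = s·(H − f)/(H + s − 2f) = 1030 × (2282.7 − 10) / (2282.7 + 1030 − 2 × 10) = 1030 × 2272.7 / 3292.7 ≈ 710.9 mm.
Far limit Df = s·(H − f)/(H − s) = 1030 × (2282.7 − 10) / (2282.7 − 1030) = 1030 × 2272.7 / 1252.7 ≈ 1868.7 mm.
Depth of field = Df − Dn = 1868.7 − 710.9 ≈ 1157.8 mm ≈ 1.16 m.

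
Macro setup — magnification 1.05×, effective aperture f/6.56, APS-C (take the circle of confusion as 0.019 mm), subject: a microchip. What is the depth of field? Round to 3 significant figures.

0.226 mm

At magnification m, DoF ≈ 2·N_eff·c/m² = 2 × 6.56 × 0.019 / 1.05² = 0.2493 / 1.103 ≈ 0.226 mm.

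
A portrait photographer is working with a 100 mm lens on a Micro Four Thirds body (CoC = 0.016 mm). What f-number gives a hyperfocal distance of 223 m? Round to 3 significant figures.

f/2.80

Rearrange H = f²/(N·c) + f for N: N = f² / ((H − f)·c).
N = 100² / ((223000 − 100) × 0.016) = 10000 / 3566 ≈ 2.80.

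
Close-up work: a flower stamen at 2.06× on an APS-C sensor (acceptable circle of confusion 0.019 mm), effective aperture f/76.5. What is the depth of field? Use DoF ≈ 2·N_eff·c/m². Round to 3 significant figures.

At magnification m, DoF ≈ 2·N_eff·c/m² = 2 × 76.5 × 0.019 / 2.06² = 2.907 / 4.244 ≈ 0.685 mm.

0.685 mm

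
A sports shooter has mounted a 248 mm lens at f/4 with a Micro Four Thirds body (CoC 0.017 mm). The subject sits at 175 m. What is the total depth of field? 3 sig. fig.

Hyperfocal distance H = f²/(N·c) + f = 248²/(4 × 0.017) + 248 = 61504/0.068 + 248 ≈ 904718.6 mm ≈ 904.7 m.
Near limit Dn = s·(H − f)/(H + s − 2f) = 175000 × (904718.6 − 248) / (904718.6 + 175000 − 2 × 248) = 175000 × 904470.6 / 1079222.6 ≈ 146663 mm.
Far limit Df = s·(H − f)/(H − s) = 175000 × (904718.6 − 248) / (904718.6 − 175000) = 175000 × 904470.6 / 729718.6 ≈ 216909 mm.
Depth of field = Df − Dn = 216909 − 146663 ≈ 70246 mm ≈ 70.2 m.

70.2 m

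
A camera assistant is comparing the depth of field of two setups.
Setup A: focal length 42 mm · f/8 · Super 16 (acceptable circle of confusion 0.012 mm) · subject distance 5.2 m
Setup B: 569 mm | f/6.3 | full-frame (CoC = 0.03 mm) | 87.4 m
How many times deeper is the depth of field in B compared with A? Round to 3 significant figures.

2.80

Setup A: H = 42²/(8×0.012) + 42 ≈ 18417.0 mm; DoF = Df − Dn = 7229.3 − 4060.3 ≈ 3169.0 mm.
Setup B: H = 569²/(6.3×0.03) + 569 ≈ 1713590.2 mm; DoF = Df − Dn = 92066.8 − 83183.5 ≈ 8883.3 mm.
Ratio = 8883.3 / 3169.0 ≈ 2.80.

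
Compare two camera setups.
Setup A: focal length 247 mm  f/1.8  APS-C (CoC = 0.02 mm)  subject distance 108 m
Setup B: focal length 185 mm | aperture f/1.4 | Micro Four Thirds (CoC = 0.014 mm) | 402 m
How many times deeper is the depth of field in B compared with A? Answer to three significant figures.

Setup A: H = 247²/(1.8×0.02) + 247 ≈ 1694941.4 mm; DoF = Df − Dn = 115333 − 101544 ≈ 13789 mm.
Setup B: H = 185²/(1.4×0.014) + 185 ≈ 1746358.5 mm; DoF = Df − Dn = 522154 − 326800 ≈ 195354 mm.
Ratio = 195354 / 13789 ≈ 14.2.

14.2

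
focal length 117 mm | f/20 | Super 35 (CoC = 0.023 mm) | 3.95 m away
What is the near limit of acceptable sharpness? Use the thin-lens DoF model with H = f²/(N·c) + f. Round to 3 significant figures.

3.50 m

Hyperfocal distance H = f²/(N·c) + f = 117²/(20 × 0.023) + 117 = 13689/0.46 + 117 ≈ 29875.7 mm ≈ 29.88 m.
Near limit Dn = s·(H − f)/(H + s − 2f) = 3950 × (29875.7 − 117) / (29875.7 + 3950 − 2 × 117) = 3950 × 29758.7 / 33591.7 ≈ 3499.3 mm ≈ 3.50 m.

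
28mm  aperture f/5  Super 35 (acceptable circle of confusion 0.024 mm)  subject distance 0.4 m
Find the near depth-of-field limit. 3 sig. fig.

378 mm

Hyperfocal distance H = f²/(N·c) + f = 28²/(5 × 0.024) + 28 = 784/0.12 + 28 ≈ 6561.3 mm ≈ 6.561 m.
Near limit Dn = s·(H − f)/(H + s − 2f) = 400 × (6561.3 − 28) / (6561.3 + 400 − 2 × 28) = 400 × 6533.3 / 6905.3 ≈ 378.45 mm.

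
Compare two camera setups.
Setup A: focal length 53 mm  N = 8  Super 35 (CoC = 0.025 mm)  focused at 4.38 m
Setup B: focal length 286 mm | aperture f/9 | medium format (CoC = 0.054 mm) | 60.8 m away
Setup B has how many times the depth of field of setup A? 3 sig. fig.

Setup A: H = 53²/(8×0.025) + 53 ≈ 14098.0 mm; DoF = Df − Dn = 6330.2 − 3348.4 ≈ 2981.8 mm.
Setup B: H = 286²/(9×0.054) + 286 ≈ 168590.5 mm; DoF = Df − Dn = 94933 − 44721 ≈ 50212 mm.
Ratio = 50212 / 2981.8 ≈ 16.8.

16.8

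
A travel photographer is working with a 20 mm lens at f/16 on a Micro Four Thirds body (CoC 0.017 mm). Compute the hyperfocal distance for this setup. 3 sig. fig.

1.49 m

Hyperfocal distance H = f²/(N·c) + f = 20²/(16 × 0.017) + 20 = 400/0.272 + 20 ≈ 1490.6 mm ≈ 1.49 m.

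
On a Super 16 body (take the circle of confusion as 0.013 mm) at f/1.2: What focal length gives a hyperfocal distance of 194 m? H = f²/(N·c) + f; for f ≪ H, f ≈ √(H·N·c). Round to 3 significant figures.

From H = f²/(N·c) + f, with f ≪ H: f ≈ √(H·N·c) = √(194000 × 1.2 × 0.013) = √3026.4 ≈ 55.01 mm.
The +f correction barely moves this — solving exactly, f² + N·c·f − N·c·H = 0 ⇒ f = (−N·c + √((N·c)² + 4·N·c·H))/2 = (−0.0156 + √12106)/2 ≈ 55.005 mm, so f ≈ 55.0 mm.

55.0 mm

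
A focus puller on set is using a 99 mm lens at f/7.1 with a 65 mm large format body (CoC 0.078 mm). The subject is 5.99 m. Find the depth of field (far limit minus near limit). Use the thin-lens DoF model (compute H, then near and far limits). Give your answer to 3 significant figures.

4.48 m

Hyperfocal distance H = f²/(N·c) + f = 99²/(7.1 × 0.078) + 99 = 9801/0.5538 + 99 ≈ 17796.7 mm ≈ 17.80 m.
Near limit Dn = s·(H − f)/(H + s − 2f) = 5990 × (17796.7 − 99) / (17796.7 + 5990 − 2 × 99) = 5990 × 17697.7 / 23588.7 ≈ 4494.1 mm.
Far limit Df = s·(H − f)/(H − s) = 5990 × (17796.7 − 99) / (17796.7 − 5990) = 5990 × 17697.7 / 11806.7 ≈ 8978.7 mm.
Depth of field = Df − Dn = 8978.7 − 4494.1 ≈ 4484.6 mm ≈ 4.48 m.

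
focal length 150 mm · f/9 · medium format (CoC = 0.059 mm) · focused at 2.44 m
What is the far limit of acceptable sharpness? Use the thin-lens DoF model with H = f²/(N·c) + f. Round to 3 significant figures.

2.58 m

Hyperfocal distance H = f²/(N·c) + f = 150²/(9 × 0.059) + 150 = 22500/0.531 + 150 ≈ 42522.9 mm ≈ 42.52 m.
Far limit Df = s·(H − f)/(H − s) = 2440 × (42522.9 − 150) / (42522.9 − 2440) = 2440 × 42372.9 / 40082.9 ≈ 2579.4 mm ≈ 2.58 m.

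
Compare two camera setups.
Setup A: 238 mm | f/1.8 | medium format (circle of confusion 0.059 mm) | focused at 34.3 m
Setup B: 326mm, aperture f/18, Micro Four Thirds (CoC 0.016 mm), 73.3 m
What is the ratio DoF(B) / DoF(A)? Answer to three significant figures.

6.86

Setup A: H = 238²/(1.8×0.059) + 238 ≈ 533609.0 mm; DoF = Df − Dn = 36639.9 − 32241.0 ≈ 4398.9 mm.
Setup B: H = 326²/(18×0.016) + 326 ≈ 369339.9 mm; DoF = Df − Dn = 91368 − 61198 ≈ 30170 mm.
Ratio = 30170 / 4398.9 ≈ 6.86.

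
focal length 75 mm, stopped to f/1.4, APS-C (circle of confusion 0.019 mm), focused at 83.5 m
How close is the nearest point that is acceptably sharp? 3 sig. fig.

Hyperfocal distance H = f²/(N·c) + f = 75²/(1.4 × 0.019) + 75 = 5625/0.0266 + 75 ≈ 211541.2 mm ≈ 211.5 m.
Near limit Dn = s·(H − f)/(H + s − 2f) = 83500 × (211541.2 − 75) / (211541.2 + 83500 − 2 × 75) = 83500 × 211466.2 / 294891.2 ≈ 59878 mm ≈ 59.9 m.

59.9 m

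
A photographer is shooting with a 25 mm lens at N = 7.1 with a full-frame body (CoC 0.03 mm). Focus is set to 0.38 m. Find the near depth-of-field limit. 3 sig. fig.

Hyperfocal distance H = f²/(N·c) + f = 25²/(7.1 × 0.03) + 25 = 625/0.213 + 25 ≈ 2959.3 mm ≈ 2.959 m.
Near limit Dn = s·(H − f)/(H + s − 2f) = 380 × (2959.3 − 25) / (2959.3 + 380 − 2 × 25) = 380 × 2934.3 / 3289.3 ≈ 338.99 mm.

339 mm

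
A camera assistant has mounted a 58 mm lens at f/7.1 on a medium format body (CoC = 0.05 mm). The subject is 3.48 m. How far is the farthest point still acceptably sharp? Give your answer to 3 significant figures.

5.45 m

Hyperfocal distance H = f²/(N·c) + f = 58²/(7.1 × 0.05) + 58 = 3364/0.355 + 58 ≈ 9534.1 mm ≈ 9.534 m.
Far limit Df = s·(H − f)/(H − s) = 3480 × (9534.1 − 58) / (9534.1 − 3480) = 3480 × 9476.1 / 6054.1 ≈ 5447.0 mm ≈ 5.45 m.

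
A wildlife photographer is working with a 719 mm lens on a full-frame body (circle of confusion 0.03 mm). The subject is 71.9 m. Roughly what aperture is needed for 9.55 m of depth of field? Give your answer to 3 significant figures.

Write h = H − f = f²/(N·c). The thin-lens limits are Dn = s·h/(h + (s−f)) and Df = s·h/(h − (s−f)), so DoF = Df − Dn = 2·s·(s−f)·h / (h² − (s−f)²).
That is a quadratic in h: DoF·h² − 2·s·(s−f)·h − DoF·(s−f)² = 0 ⇒ h = (s−f)·(s + √(s² + DoF²)) / DoF = 71181 × (71900 + √(71900² + 9550²)) / 9550 = 71181 × (71900 + 72531.5) / 9550 ≈ 1076521 mm.
Then N = f²/(c·h) = 719² / (0.03 × 1076521) = 516961 / 32296 ≈ 16.

f/16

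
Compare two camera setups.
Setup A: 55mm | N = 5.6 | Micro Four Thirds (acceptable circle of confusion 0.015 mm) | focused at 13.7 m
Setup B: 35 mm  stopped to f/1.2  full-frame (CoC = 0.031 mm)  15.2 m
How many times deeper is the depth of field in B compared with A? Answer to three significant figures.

1.47

Setup A: H = 55²/(5.6×0.015) + 55 ≈ 36066.9 mm; DoF = Df − Dn = 22058 − 9935 ≈ 12123 mm.
Setup B: H = 35²/(1.2×0.031) + 35 ≈ 32965.1 mm; DoF = Df − Dn = 28175 − 10407 ≈ 17768 mm.
Ratio = 17768 / 12123 ≈ 1.47.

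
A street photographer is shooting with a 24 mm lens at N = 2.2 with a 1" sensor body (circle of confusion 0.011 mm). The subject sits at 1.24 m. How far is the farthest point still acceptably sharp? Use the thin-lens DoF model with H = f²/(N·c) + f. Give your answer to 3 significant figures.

Hyperfocal distance H = f²/(N·c) + f = 24²/(2.2 × 0.011) + 24 = 576/0.0242 + 24 ≈ 23825.7 mm ≈ 23.83 m.
Far limit Df = s·(H − f)/(H − s) = 1240 × (23825.7 − 24) / (23825.7 − 1240) = 1240 × 23801.7 / 22585.7 ≈ 1306.8 mm ≈ 1.31 m.

1.31 m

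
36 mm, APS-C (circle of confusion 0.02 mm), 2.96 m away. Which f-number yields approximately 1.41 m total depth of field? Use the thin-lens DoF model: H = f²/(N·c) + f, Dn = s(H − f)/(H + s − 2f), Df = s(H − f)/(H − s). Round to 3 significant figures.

Write h = H − f = f²/(N·c). The thin-lens limits are Dn = s·h/(h + (s−f)) and Df = s·h/(h − (s−f)), so DoF = Df − Dn = 2·s·(s−f)·h / (h² − (s−f)²).
That is a quadratic in h: DoF·h² − 2·s·(s−f)·h − DoF·(s−f)² = 0 ⇒ h = (s−f)·(s + √(s² + DoF²)) / DoF = 2924 × (2960 + √(2960² + 1410²)) / 1410 = 2924 × (2960 + 3278.67) / 1410 ≈ 12938 mm.
Then N = f²/(c·h) = 36² / (0.02 × 12938) = 1296 / 258.75 ≈ 5.01.

f/5.01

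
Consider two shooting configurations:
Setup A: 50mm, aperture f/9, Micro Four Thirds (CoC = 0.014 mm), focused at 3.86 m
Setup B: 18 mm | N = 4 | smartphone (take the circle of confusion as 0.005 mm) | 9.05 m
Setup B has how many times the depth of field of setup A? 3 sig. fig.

9.51

Setup A: H = 50²/(9×0.014) + 50 ≈ 19891.3 mm; DoF = Df − Dn = 4777.4 − 3238.2 ≈ 1539.2 mm.
Setup B: H = 18²/(4×0.005) + 18 ≈ 16218.0 mm; DoF = Df − Dn = 20453 − 5810 ≈ 14643 mm.
Ratio = 14643 / 1539.2 ≈ 9.51.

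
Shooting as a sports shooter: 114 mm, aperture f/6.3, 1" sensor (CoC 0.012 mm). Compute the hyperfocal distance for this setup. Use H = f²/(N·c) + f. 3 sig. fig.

Hyperfocal distance H = f²/(N·c) + f = 114²/(6.3 × 0.012) + 114 = 12996/0.0756 + 114 ≈ 172018.8 mm ≈ 172 m.

172 m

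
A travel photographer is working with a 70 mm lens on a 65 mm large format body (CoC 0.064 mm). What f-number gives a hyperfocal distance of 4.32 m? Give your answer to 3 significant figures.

Rearrange H = f²/(N·c) + f for N: N = f² / ((H − f)·c).
N = 70² / ((4320 − 70) × 0.064) = 4900 / 272.0 ≈ 18.

f/18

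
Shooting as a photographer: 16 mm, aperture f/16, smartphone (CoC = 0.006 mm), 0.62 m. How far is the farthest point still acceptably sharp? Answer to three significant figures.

0.802 m

Hyperfocal distance H = f²/(N·c) + f = 16²/(16 × 0.006) + 16 = 256/0.096 + 16 ≈ 2682.7 mm ≈ 2.683 m.
Far limit Df = s·(H − f)/(H − s) = 620 × (2682.7 − 16) / (2682.7 − 620) = 620 × 2666.7 / 2062.7 ≈ 801.55 mm ≈ 0.802 m.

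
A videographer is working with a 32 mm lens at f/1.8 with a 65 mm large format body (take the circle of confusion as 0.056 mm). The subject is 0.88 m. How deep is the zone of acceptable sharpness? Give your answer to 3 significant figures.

148 mm

Hyperfocal distance H = f²/(N·c) + f = 32²/(1.8 × 0.056) + 32 = 1024/0.1008 + 32 ≈ 10190.7 mm ≈ 10.19 m.
Near limit Dn = s·(H − f)/(H + s − 2f) = 880 × (10190.7 − 32) / (10190.7 + 880 − 2 × 32) = 880 × 10158.7 / 11006.7 ≈ 812.20 mm.
Far limit Df = s·(H − f)/(H − s) = 880 × (10190.7 − 32) / (10190.7 − 880) = 880 × 10158.7 / 9310.7 ≈ 960.15 mm.
Depth of field = Df − Dn = 960.15 − 812.20 ≈ 147.95 mm.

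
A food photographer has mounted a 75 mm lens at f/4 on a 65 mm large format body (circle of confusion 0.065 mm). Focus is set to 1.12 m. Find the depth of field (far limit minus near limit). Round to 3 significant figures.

Hyperfocal distance H = f²/(N·c) + f = 75²/(4 × 0.065) + 75 = 5625/0.26 + 75 ≈ 21709.6 mm ≈ 21.71 m.
Near limit Dn = s·(H − f)/(H + s − 2f) = 1120 × (21709.6 − 75) / (21709.6 + 1120 − 2 × 75) = 1120 × 21634.6 / 22679.6 ≈ 1068.39 mm.
Far limit Df = s·(H − f)/(H − s) = 1120 × (21709.6 − 75) / (21709.6 − 1120) = 1120 × 21634.6 / 20589.6 ≈ 1176.84 mm.
Depth of field = Df − Dn = 1176.84 − 1068.39 ≈ 108.45 mm.

108 mm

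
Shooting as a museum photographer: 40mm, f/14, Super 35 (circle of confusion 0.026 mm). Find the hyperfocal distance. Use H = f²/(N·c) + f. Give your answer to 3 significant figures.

Hyperfocal distance H = f²/(N·c) + f = 40²/(14 × 0.026) + 40 = 1600/0.364 + 40 ≈ 4435.6 mm ≈ 4.44 m.

4.44 m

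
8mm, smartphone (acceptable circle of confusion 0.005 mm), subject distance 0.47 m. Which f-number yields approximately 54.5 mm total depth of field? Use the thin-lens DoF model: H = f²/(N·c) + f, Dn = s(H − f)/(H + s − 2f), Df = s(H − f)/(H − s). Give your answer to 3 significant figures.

Write h = H − f = f²/(N·c). The thin-lens limits are Dn = s·h/(h + (s−f)) and Df = s·h/(h − (s−f)), so DoF = Df − Dn = 2·s·(s−f)·h / (h² − (s−f)²).
That is a quadratic in h: DoF·h² − 2·s·(s−f)·h − DoF·(s−f)² = 0 ⇒ h = (s−f)·(s + √(s² + DoF²)) / DoF = 462 × (470 + √(470² + 54.5²)) / 54.5 = 462 × (470 + 473.149) / 54.5 ≈ 7995.1 mm.
Then N = f²/(c·h) = 8² / (0.005 × 7995.1) = 64 / 39.976 ≈ 1.60.

f/1.60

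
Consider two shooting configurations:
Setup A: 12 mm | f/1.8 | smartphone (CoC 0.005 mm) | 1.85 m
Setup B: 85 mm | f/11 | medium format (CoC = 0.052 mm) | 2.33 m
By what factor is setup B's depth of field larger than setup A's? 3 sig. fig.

Setup A: H = 12²/(1.8×0.005) + 12 ≈ 16012.0 mm; DoF = Df − Dn = 2090.10 − 1659.38 ≈ 430.72 mm.
Setup B: H = 85²/(11×0.052) + 85 ≈ 12716.1 mm; DoF = Df − Dn = 2833.64 − 1978.37 ≈ 855.27 mm.
Ratio = 855.27 / 430.72 ≈ 1.99.

1.99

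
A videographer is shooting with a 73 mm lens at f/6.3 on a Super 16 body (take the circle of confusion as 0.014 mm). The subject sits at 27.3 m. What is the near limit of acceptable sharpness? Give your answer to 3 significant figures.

Hyperfocal distance H = f²/(N·c) + f = 73²/(6.3 × 0.014) + 73 = 5329/0.0882 + 73 ≈ 60492.5 mm ≈ 60.49 m.
Near limit Dn = s·(H − f)/(H + s − 2f) = 27300 × (60492.5 − 73) / (60492.5 + 27300 − 2 × 73) = 27300 × 60419.5 / 87646.5 ≈ 18819 mm ≈ 18.8 m.

18.8 m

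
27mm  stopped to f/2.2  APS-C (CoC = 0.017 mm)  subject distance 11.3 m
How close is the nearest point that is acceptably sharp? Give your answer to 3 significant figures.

Hyperfocal distance H = f²/(N·c) + f = 27²/(2.2 × 0.017) + 27 = 729/0.0374 + 27 ≈ 19519.0 mm ≈ 19.52 m.
Near limit Dn = s·(H − f)/(H + s − 2f) = 11300 × (19519.0 − 27) / (19519.0 + 11300 − 2 × 27) = 11300 × 19492.0 / 30765.0 ≈ 7159.4 mm ≈ 7.16 m.

7.16 m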